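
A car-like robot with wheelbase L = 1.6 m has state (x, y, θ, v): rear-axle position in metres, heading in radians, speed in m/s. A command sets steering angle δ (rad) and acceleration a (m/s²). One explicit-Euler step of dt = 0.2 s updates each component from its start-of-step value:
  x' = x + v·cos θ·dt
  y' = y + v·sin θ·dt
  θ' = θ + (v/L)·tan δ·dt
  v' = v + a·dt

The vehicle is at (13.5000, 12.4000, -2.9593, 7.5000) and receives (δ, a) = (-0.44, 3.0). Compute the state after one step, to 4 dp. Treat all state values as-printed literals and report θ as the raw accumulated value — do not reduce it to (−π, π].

x' = 13.5000 + 7.5000·cos(-2.9593)·0.2 = 12.0249
y' = 12.4000 + 7.5000·sin(-2.9593)·0.2 = 12.1281
θ' = -2.9593 + (7.5000/1.6)·tan(-0.44)·0.2 = -3.4007
v' = 7.5000 + 3.0000·0.2 = 8.1000

(12.0249, 12.1281, -3.4007, 8.1000)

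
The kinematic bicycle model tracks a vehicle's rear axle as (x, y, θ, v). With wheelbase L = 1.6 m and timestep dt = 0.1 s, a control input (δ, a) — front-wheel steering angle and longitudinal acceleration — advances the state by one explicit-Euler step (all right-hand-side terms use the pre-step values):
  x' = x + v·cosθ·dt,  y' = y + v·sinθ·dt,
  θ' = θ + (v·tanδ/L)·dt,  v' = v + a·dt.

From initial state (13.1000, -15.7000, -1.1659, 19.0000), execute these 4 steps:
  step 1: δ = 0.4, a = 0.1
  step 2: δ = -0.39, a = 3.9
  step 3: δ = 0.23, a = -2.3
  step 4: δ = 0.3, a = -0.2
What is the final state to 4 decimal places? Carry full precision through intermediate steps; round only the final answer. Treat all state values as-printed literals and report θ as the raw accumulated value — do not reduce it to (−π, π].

(17.3729, -21.8533, -0.4977, 19.1500)

after step 1 (δ=0.4, a=0.1): (13.848455, -17.446372, -0.663833, 19.010000)
after step 2 (δ=-0.39, a=3.9): (15.345751, -18.617655, -1.152218, 19.400000)
after step 3 (δ=0.23, a=-2.3): (16.134288, -20.390170, -0.868319, 19.170000)
after step 4 (δ=0.3, a=-0.2): (17.372882, -21.853309, -0.497695, 19.150000)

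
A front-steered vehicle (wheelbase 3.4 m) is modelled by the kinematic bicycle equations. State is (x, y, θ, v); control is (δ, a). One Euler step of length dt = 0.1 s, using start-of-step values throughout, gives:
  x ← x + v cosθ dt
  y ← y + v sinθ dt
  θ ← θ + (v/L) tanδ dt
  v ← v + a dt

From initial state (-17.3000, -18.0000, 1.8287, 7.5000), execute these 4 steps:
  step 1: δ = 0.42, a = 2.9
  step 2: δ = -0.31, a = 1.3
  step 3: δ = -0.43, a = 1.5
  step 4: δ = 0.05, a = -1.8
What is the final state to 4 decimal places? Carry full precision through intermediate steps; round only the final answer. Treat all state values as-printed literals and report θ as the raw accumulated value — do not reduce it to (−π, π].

after step 1 (δ=0.42, a=2.9): (-17.491291, -17.274805, 1.927209, 7.790000)
after step 2 (δ=-0.31, a=1.3): (-17.763095, -16.544761, 1.853816, 7.920000)
after step 3 (δ=-0.43, a=1.5): (-17.984266, -15.784270, 1.746984, 8.070000)
after step 4 (δ=0.05, a=-1.8): (-18.125715, -14.989763, 1.758862, 7.890000)

(-18.1257, -14.9898, 1.7589, 7.8900)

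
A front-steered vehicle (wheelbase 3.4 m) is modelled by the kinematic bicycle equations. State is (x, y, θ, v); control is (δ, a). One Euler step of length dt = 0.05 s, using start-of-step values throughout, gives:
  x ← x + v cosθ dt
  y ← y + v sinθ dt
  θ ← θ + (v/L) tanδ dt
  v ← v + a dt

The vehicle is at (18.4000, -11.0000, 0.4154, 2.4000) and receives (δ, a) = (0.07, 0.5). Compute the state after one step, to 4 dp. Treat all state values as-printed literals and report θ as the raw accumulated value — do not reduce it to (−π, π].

x' = 18.4000 + 2.4000·cos(0.4154)·0.05 = 18.5098
y' = -11.0000 + 2.4000·sin(0.4154)·0.05 = -10.9516
θ' = 0.4154 + (2.4000/3.4)·tan(0.07)·0.05 = 0.4179
v' = 2.4000 + 0.5000·0.05 = 2.4250

(18.5098, -10.9516, 0.4179, 2.4250)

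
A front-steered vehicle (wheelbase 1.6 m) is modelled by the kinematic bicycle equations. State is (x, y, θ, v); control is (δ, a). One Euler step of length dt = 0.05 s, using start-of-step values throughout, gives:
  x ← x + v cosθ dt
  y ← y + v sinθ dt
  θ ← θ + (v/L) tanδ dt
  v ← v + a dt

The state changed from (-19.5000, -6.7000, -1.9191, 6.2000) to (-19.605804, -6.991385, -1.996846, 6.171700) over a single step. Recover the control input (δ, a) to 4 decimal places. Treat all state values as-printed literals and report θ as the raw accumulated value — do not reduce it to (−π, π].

δ = -0.3816, a = -0.5660

a = (v'−v)/dt = (-0.028300)/0.05 = -0.5660
Δθ = θ'−θ = -0.077746;  (v·dt/L) = 6.2000·0.05/1.6 = 0.193750
tan δ = Δθ·L/(v·dt) = -0.401270  →  δ = -0.3816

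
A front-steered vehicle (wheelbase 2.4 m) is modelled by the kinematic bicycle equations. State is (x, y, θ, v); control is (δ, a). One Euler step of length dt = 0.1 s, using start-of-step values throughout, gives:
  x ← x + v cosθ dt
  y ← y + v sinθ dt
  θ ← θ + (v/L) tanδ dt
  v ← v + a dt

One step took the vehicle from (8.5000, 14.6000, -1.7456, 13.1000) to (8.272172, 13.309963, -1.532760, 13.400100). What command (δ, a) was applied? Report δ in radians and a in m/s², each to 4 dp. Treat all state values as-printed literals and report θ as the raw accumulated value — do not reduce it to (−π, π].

δ = 0.3718, a = 3.0010

a = (v'−v)/dt = (0.300100)/0.1 = 3.0010
Δθ = θ'−θ = 0.212840;  (v·dt/L) = 13.1000·0.1/2.4 = 0.545833
tan δ = Δθ·L/(v·dt) = 0.389936  →  δ = 0.3718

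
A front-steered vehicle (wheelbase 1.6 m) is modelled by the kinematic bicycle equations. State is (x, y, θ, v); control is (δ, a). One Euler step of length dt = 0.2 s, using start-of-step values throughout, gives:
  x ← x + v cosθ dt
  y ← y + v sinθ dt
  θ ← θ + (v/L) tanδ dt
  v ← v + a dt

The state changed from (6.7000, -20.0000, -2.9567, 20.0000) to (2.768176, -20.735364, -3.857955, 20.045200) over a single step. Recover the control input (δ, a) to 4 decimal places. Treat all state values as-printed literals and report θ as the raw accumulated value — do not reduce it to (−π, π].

δ = -0.3460, a = 0.2260

a = (v'−v)/dt = (0.045200)/0.2 = 0.2260
Δθ = θ'−θ = -0.901255;  (v·dt/L) = 20.0000·0.2/1.6 = 2.500000
tan δ = Δθ·L/(v·dt) = -0.360502  →  δ = -0.3460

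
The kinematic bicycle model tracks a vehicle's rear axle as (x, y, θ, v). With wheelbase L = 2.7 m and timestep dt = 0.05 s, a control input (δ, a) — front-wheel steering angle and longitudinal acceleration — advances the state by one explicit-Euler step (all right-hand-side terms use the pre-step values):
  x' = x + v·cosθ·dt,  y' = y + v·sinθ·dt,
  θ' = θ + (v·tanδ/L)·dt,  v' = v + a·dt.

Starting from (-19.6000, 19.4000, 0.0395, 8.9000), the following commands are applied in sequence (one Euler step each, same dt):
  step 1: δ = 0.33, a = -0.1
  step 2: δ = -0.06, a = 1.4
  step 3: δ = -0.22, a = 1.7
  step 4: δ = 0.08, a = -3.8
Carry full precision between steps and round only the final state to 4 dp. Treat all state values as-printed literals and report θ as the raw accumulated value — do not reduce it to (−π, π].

after step 1 (δ=0.33, a=-0.1): (-19.155347, 19.417573, 0.095953, 8.895000)
after step 2 (δ=-0.06, a=1.4): (-18.712643, 19.460183, 0.086058, 8.965000)
after step 3 (δ=-0.22, a=1.7): (-18.266052, 19.498711, 0.048933, 9.050000)
after step 4 (δ=0.08, a=-3.8): (-17.814093, 19.520844, 0.062369, 8.860000)

(-17.8141, 19.5208, 0.0624, 8.8600)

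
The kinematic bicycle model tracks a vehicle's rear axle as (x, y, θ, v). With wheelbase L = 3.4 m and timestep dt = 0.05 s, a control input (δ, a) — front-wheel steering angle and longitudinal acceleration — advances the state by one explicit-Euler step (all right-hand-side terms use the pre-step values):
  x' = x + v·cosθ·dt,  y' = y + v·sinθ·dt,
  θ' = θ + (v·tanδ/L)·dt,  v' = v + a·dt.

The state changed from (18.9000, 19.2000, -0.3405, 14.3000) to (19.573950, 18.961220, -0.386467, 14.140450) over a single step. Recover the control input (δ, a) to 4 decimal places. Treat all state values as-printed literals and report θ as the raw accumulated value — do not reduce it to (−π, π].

δ = -0.2152, a = -3.1910

a = (v'−v)/dt = (-0.159550)/0.05 = -3.1910
Δθ = θ'−θ = -0.045967;  (v·dt/L) = 14.3000·0.05/3.4 = 0.210294
tan δ = Δθ·L/(v·dt) = -0.218584  →  δ = -0.2152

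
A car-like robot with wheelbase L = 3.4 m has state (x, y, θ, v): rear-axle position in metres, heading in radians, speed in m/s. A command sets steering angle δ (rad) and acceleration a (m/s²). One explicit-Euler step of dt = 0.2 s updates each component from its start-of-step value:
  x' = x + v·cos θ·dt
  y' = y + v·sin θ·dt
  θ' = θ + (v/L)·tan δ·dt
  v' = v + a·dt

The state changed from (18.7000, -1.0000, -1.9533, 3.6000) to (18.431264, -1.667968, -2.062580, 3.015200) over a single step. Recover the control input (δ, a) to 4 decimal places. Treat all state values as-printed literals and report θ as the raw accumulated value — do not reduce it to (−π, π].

δ = -0.4764, a = -2.9240

a = (v'−v)/dt = (-0.584800)/0.2 = -2.9240
Δθ = θ'−θ = -0.109280;  (v·dt/L) = 3.6000·0.2/3.4 = 0.211765
tan δ = Δθ·L/(v·dt) = -0.516044  →  δ = -0.4764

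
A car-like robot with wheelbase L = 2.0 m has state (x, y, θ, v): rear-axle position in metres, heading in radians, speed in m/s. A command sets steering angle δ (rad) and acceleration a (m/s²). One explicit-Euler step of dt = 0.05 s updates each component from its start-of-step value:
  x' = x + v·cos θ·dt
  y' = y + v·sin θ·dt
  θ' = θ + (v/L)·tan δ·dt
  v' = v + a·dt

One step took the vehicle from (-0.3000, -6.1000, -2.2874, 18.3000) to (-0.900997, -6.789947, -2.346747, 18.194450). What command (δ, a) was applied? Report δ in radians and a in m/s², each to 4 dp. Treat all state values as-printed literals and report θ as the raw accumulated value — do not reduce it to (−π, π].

a = (v'−v)/dt = (-0.105550)/0.05 = -2.1110
Δθ = θ'−θ = -0.059347;  (v·dt/L) = 18.3000·0.05/2.0 = 0.457500
tan δ = Δθ·L/(v·dt) = -0.129720  →  δ = -0.1290

δ = -0.1290, a = -2.1110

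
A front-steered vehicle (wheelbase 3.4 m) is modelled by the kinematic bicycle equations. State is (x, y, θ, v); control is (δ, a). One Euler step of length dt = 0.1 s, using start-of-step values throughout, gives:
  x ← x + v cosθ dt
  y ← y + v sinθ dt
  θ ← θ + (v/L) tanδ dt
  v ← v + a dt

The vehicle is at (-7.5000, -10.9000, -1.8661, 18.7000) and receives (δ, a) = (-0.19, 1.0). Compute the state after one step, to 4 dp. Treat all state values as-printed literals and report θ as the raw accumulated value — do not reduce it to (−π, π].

(-8.0442, -12.6891, -1.9719, 18.8000)

x' = -7.5000 + 18.7000·cos(-1.8661)·0.1 = -8.0442
y' = -10.9000 + 18.7000·sin(-1.8661)·0.1 = -12.6891
θ' = -1.8661 + (18.7000/3.4)·tan(-0.19)·0.1 = -1.9719
v' = 18.7000 + 1.0000·0.1 = 18.8000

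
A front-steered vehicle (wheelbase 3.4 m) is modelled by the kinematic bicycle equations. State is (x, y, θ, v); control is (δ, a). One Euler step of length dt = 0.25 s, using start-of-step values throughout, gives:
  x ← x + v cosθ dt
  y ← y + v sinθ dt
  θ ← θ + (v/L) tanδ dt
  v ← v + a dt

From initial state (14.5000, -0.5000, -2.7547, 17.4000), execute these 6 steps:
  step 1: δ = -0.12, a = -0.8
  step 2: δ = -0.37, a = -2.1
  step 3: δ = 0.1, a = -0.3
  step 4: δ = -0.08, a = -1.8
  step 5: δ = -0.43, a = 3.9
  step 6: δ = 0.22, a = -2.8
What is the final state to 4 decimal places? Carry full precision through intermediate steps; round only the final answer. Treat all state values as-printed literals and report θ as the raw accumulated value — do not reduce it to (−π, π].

(-8.8360, 2.4229, -3.6374, 16.4250)

after step 1 (δ=-0.12, a=-0.8): (10.471526, -2.141310, -2.908971, 17.200000)
after step 2 (δ=-0.37, a=-2.1): (6.287345, -3.132587, -3.399503, 16.675000)
after step 3 (δ=0.1, a=-0.3): (2.256477, -2.069302, -3.276483, 16.600000)
after step 4 (δ=-0.08, a=-1.8): (-1.855825, -1.511204, -3.374339, 16.150000)
after step 5 (δ=-0.43, a=3.9): (-5.784461, -0.579953, -3.918951, 17.125000)
after step 6 (δ=0.22, a=-2.8): (-8.836002, 2.422912, -3.637372, 16.425000)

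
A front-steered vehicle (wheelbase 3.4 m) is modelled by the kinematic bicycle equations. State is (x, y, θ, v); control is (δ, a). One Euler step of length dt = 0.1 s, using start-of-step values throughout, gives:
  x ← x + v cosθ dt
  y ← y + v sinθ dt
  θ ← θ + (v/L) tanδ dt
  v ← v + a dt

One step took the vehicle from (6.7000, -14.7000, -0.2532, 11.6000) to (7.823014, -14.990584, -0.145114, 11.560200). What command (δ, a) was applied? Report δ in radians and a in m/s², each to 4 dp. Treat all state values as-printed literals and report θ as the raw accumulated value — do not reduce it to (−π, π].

a = (v'−v)/dt = (-0.039800)/0.1 = -0.3980
Δθ = θ'−θ = 0.108086;  (v·dt/L) = 11.6000·0.1/3.4 = 0.341176
tan δ = Δθ·L/(v·dt) = 0.316804  →  δ = 0.3068

δ = 0.3068, a = -0.3980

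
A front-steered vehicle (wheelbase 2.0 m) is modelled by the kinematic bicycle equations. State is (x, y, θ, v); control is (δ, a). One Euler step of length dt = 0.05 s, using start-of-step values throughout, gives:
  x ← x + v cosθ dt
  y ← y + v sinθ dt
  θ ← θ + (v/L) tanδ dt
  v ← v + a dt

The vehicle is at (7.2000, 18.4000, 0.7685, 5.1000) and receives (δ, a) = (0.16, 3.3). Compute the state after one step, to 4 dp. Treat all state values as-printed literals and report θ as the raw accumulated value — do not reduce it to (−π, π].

x' = 7.2000 + 5.1000·cos(0.7685)·0.05 = 7.3833
y' = 18.4000 + 5.1000·sin(0.7685)·0.05 = 18.5772
θ' = 0.7685 + (5.1000/2.0)·tan(0.16)·0.05 = 0.7891
v' = 5.1000 + 3.3000·0.05 = 5.2650

(7.3833, 18.5772, 0.7891, 5.2650)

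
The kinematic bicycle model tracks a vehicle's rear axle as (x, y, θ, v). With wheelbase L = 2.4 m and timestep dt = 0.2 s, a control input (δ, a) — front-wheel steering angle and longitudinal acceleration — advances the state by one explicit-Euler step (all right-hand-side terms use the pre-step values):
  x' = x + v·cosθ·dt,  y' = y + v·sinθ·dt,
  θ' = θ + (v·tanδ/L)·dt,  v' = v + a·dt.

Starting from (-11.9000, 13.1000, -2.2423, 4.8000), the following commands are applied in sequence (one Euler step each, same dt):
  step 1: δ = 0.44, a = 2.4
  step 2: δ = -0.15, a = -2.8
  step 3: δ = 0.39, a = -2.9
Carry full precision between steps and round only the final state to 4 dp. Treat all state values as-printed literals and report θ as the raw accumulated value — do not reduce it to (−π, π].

after step 1 (δ=0.44, a=2.4): (-12.497277, 12.348428, -2.053988, 5.280000)
after step 2 (δ=-0.15, a=-2.8): (-12.987903, 11.413323, -2.120487, 4.720000)
after step 3 (δ=0.39, a=-2.9): (-13.481071, 10.608387, -1.958806, 4.140000)

(-13.4811, 10.6084, -1.9588, 4.1400)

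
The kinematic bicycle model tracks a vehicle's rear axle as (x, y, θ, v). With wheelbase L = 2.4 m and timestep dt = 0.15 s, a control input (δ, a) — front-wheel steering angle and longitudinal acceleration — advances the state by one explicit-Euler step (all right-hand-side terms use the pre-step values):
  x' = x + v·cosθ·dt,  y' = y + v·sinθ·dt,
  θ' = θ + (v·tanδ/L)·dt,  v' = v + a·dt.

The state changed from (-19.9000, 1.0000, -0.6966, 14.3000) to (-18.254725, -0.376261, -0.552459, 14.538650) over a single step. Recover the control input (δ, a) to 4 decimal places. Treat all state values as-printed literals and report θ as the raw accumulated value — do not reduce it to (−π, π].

a = (v'−v)/dt = (0.238650)/0.15 = 1.5910
Δθ = θ'−θ = 0.144141;  (v·dt/L) = 14.3000·0.15/2.4 = 0.893750
tan δ = Δθ·L/(v·dt) = 0.161277  →  δ = 0.1599

δ = 0.1599, a = 1.5910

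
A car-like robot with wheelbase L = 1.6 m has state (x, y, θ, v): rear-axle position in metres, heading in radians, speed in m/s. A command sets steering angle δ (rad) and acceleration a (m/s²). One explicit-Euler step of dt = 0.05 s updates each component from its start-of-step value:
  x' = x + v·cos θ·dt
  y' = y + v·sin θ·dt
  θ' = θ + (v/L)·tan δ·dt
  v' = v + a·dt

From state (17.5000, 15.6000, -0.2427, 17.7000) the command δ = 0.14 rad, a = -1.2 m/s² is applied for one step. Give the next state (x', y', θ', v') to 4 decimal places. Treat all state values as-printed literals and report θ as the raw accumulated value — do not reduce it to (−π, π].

(18.3591, 15.3873, -0.1648, 17.6400)

x' = 17.5000 + 17.7000·cos(-0.2427)·0.05 = 18.3591
y' = 15.6000 + 17.7000·sin(-0.2427)·0.05 = 15.3873
θ' = -0.2427 + (17.7000/1.6)·tan(0.14)·0.05 = -0.1648
v' = 17.7000 − 1.2000·0.05 = 17.6400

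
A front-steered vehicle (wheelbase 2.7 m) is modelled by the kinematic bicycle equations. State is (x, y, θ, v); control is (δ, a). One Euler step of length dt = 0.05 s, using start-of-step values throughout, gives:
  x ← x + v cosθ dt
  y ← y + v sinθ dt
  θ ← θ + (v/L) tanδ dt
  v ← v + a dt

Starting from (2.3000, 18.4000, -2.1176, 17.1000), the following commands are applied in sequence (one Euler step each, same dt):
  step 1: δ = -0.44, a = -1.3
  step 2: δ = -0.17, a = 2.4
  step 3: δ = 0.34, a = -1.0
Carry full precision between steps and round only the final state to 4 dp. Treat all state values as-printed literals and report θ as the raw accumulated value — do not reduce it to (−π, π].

after step 1 (δ=-0.44, a=-1.3): (1.855435, 17.669667, -2.266681, 17.035000)
after step 2 (δ=-0.17, a=2.4): (1.309408, 17.015960, -2.320832, 17.155000)
after step 3 (δ=0.34, a=-1.0): (0.724710, 16.388374, -2.208455, 17.105000)

(0.7247, 16.3884, -2.2085, 17.1050)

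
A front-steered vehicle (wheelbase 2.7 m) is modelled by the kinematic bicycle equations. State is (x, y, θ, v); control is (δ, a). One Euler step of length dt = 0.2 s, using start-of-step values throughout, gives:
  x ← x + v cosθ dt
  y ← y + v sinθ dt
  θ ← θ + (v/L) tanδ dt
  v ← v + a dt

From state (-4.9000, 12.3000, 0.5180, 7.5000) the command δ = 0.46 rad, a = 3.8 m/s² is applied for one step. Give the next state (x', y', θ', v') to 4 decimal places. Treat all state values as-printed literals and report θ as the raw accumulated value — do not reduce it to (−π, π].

(-3.5968, 13.0427, 0.7932, 8.2600)

x' = -4.9000 + 7.5000·cos(0.5180)·0.2 = -3.5968
y' = 12.3000 + 7.5000·sin(0.5180)·0.2 = 13.0427
θ' = 0.5180 + (7.5000/2.7)·tan(0.46)·0.2 = 0.7932
v' = 7.5000 + 3.8000·0.2 = 8.2600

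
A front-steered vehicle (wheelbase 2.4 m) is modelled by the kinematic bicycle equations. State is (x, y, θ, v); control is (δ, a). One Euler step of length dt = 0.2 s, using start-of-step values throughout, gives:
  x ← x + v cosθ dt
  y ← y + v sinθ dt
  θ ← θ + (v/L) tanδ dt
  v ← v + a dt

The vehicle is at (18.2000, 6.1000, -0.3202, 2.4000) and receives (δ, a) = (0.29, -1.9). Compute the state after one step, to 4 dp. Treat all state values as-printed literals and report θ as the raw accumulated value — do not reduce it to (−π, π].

(18.6556, 5.9489, -0.2605, 2.0200)

x' = 18.2000 + 2.4000·cos(-0.3202)·0.2 = 18.6556
y' = 6.1000 + 2.4000·sin(-0.3202)·0.2 = 5.9489
θ' = -0.3202 + (2.4000/2.4)·tan(0.29)·0.2 = -0.2605
v' = 2.4000 − 1.9000·0.2 = 2.0200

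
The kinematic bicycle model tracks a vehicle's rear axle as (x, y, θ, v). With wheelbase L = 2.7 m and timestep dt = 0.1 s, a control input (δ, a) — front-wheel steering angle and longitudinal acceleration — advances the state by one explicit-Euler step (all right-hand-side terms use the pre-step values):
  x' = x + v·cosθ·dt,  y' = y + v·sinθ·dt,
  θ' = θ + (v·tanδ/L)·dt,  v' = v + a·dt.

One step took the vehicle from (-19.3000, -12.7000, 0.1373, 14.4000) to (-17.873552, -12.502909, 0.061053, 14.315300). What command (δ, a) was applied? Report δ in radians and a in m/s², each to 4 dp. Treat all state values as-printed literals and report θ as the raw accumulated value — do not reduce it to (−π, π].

a = (v'−v)/dt = (-0.084700)/0.1 = -0.8470
Δθ = θ'−θ = -0.076247;  (v·dt/L) = 14.4000·0.1/2.7 = 0.533333
tan δ = Δθ·L/(v·dt) = -0.142963  →  δ = -0.1420

δ = -0.1420, a = -0.8470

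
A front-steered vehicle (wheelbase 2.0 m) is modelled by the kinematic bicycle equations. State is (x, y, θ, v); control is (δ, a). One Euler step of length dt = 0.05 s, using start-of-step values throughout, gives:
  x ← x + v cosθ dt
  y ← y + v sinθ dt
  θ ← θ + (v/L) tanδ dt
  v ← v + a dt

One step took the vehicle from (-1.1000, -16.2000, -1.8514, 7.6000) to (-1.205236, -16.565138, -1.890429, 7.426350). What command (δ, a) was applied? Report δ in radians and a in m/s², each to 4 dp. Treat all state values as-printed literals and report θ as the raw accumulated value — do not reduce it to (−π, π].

a = (v'−v)/dt = (-0.173650)/0.05 = -3.4730
Δθ = θ'−θ = -0.039029;  (v·dt/L) = 7.6000·0.05/2.0 = 0.190000
tan δ = Δθ·L/(v·dt) = -0.205416  →  δ = -0.2026

δ = -0.2026, a = -3.4730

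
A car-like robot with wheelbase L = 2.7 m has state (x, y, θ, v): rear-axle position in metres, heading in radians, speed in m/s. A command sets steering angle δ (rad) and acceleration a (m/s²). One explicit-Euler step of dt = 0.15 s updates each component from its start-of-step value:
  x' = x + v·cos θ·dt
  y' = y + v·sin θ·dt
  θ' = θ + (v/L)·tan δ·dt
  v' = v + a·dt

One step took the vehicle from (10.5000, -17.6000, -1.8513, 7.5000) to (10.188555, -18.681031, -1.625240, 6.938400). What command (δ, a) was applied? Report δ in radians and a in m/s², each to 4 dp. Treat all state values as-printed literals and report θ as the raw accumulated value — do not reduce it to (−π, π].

δ = 0.4971, a = -3.7440

a = (v'−v)/dt = (-0.561600)/0.15 = -3.7440
Δθ = θ'−θ = 0.226060;  (v·dt/L) = 7.5000·0.15/2.7 = 0.416667
tan δ = Δθ·L/(v·dt) = 0.542544  →  δ = 0.4971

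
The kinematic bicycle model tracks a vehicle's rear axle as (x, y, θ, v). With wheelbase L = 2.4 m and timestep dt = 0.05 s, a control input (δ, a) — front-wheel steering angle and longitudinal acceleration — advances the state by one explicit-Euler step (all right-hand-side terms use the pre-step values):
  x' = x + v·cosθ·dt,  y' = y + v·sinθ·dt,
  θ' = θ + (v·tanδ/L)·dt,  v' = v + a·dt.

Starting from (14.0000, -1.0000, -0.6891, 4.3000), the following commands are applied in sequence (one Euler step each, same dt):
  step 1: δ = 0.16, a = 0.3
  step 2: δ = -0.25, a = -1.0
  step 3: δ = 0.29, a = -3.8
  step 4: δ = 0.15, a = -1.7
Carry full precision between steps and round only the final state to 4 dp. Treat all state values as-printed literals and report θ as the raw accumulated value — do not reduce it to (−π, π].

(14.6574, -1.5352, -0.6583, 3.9900)

after step 1 (δ=0.16, a=0.3): (14.165941, -1.136706, -0.674643, 4.315000)
after step 2 (δ=-0.25, a=-1.0): (14.334427, -1.271468, -0.697597, 4.265000)
after step 3 (δ=0.29, a=-3.8): (14.497859, -1.408455, -0.671082, 4.075000)
after step 4 (δ=0.15, a=-1.7): (14.657426, -1.535153, -0.658251, 3.990000)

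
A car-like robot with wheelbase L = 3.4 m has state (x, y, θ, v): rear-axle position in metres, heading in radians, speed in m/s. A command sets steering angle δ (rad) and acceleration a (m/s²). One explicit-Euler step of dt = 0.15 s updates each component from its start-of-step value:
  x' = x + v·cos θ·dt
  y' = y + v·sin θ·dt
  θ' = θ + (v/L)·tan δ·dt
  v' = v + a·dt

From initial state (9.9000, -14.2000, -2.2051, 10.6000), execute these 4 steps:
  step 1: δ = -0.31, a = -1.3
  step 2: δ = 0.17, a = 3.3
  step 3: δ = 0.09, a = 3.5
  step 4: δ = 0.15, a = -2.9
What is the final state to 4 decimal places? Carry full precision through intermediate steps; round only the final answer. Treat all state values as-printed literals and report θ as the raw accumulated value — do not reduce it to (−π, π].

(5.7423, -19.1825, -2.1565, 10.9900)

after step 1 (δ=-0.31, a=-1.3): (8.957739, -15.480720, -2.354900, 10.405000)
after step 2 (δ=0.17, a=3.3): (7.855552, -16.585765, -2.276102, 10.900000)
after step 3 (δ=0.09, a=3.5): (6.795636, -17.830676, -2.232706, 11.425000)
after step 4 (δ=0.15, a=-2.9): (5.742324, -19.182516, -2.156527, 10.990000)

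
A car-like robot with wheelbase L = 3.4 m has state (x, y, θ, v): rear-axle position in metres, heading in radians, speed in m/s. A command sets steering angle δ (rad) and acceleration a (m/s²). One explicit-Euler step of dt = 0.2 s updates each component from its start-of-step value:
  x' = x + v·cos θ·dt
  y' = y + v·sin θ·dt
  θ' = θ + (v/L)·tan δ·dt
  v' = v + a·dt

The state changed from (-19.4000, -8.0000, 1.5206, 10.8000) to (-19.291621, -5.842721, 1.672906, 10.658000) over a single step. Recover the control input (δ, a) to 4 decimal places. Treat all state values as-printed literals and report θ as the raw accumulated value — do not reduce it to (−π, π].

δ = 0.2353, a = -0.7100

a = (v'−v)/dt = (-0.142000)/0.2 = -0.7100
Δθ = θ'−θ = 0.152306;  (v·dt/L) = 10.8000·0.2/3.4 = 0.635294
tan δ = Δθ·L/(v·dt) = 0.239741  →  δ = 0.2353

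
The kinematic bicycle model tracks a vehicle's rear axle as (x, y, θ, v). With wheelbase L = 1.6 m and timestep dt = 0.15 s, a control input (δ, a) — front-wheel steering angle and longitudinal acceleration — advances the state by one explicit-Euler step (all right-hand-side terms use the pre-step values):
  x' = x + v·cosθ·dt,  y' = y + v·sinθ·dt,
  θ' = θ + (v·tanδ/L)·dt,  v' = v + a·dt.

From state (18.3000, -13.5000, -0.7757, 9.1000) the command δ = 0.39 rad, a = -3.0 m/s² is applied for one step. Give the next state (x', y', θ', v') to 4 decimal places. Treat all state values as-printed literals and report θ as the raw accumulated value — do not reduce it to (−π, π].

x' = 18.3000 + 9.1000·cos(-0.7757)·0.15 = 19.2745
y' = -13.5000 + 9.1000·sin(-0.7757)·0.15 = -14.4558
θ' = -0.7757 + (9.1000/1.6)·tan(0.39)·0.15 = -0.4250
v' = 9.1000 − 3.0000·0.15 = 8.6500

(19.2745, -14.4558, -0.4250, 8.6500)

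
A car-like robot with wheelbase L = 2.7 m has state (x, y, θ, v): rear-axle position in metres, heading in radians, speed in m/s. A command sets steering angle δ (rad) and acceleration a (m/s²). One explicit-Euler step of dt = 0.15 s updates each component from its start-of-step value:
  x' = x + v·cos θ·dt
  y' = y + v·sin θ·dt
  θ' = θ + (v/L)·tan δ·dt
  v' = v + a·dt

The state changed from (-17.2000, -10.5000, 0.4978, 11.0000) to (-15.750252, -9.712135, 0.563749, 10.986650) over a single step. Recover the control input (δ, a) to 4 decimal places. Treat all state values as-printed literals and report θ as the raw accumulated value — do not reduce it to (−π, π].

a = (v'−v)/dt = (-0.013350)/0.15 = -0.0890
Δθ = θ'−θ = 0.065949;  (v·dt/L) = 11.0000·0.15/2.7 = 0.611111
tan δ = Δθ·L/(v·dt) = 0.107917  →  δ = 0.1075

δ = 0.1075, a = -0.0890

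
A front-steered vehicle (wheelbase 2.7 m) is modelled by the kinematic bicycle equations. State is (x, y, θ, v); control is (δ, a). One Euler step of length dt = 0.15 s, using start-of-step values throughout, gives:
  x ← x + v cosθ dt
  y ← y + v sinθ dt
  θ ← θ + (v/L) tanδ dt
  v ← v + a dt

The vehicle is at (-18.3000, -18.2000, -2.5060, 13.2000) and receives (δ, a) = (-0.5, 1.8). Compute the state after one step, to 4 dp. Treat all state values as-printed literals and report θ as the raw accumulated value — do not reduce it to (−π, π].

x' = -18.3000 + 13.2000·cos(-2.5060)·0.15 = -19.8933
y' = -18.2000 + 13.2000·sin(-2.5060)·0.15 = -19.3754
θ' = -2.5060 + (13.2000/2.7)·tan(-0.5)·0.15 = -2.9066
v' = 13.2000 + 1.8000·0.15 = 13.4700

(-19.8933, -19.3754, -2.9066, 13.4700)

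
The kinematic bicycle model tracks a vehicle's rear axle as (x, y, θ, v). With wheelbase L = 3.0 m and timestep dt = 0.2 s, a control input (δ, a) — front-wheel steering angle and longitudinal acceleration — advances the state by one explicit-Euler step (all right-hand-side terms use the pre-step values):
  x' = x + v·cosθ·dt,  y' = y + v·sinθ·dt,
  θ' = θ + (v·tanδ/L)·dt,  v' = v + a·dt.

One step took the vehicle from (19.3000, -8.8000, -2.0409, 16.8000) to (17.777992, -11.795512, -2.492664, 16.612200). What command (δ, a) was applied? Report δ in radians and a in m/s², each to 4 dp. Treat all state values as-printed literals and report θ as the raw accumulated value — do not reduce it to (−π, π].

a = (v'−v)/dt = (-0.187800)/0.2 = -0.9390
Δθ = θ'−θ = -0.451764;  (v·dt/L) = 16.8000·0.2/3.0 = 1.120000
tan δ = Δθ·L/(v·dt) = -0.403361  →  δ = -0.3834

δ = -0.3834, a = -0.9390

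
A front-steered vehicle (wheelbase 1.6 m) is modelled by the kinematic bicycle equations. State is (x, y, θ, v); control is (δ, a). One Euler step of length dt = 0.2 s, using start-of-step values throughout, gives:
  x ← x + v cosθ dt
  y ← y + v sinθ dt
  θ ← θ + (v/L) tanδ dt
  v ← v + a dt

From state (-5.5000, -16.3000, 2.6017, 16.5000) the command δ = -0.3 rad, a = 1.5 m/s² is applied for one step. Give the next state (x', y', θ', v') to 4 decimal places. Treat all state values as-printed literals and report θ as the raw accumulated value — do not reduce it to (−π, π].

x' = -5.5000 + 16.5000·cos(2.6017)·0.2 = -8.3306
y' = -16.3000 + 16.5000·sin(2.6017)·0.2 = -14.6037
θ' = 2.6017 + (16.5000/1.6)·tan(-0.3)·0.2 = 1.9637
v' = 16.5000 + 1.5000·0.2 = 16.8000

(-8.3306, -14.6037, 1.9637, 16.8000)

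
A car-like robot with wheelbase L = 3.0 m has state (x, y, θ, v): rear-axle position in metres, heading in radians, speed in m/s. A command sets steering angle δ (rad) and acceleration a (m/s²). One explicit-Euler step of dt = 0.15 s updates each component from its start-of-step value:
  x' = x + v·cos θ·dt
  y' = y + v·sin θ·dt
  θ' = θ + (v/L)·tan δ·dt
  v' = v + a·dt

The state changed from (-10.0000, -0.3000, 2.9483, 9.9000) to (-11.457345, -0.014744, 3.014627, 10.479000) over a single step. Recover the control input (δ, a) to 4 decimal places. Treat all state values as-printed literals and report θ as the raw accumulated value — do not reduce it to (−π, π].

a = (v'−v)/dt = (0.579000)/0.15 = 3.8600
Δθ = θ'−θ = 0.066327;  (v·dt/L) = 9.9000·0.15/3.0 = 0.495000
tan δ = Δθ·L/(v·dt) = 0.133994  →  δ = 0.1332

δ = 0.1332, a = 3.8600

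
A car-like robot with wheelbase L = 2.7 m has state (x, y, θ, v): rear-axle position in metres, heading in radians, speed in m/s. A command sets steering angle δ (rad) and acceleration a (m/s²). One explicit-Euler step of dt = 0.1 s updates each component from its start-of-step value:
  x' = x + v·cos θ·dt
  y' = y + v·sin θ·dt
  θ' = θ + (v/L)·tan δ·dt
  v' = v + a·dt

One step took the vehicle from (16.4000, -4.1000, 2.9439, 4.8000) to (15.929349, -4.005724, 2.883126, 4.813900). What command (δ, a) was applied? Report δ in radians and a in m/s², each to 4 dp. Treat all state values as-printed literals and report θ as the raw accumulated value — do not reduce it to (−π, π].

δ = -0.3294, a = 0.1390

a = (v'−v)/dt = (0.013900)/0.1 = 0.1390
Δθ = θ'−θ = -0.060774;  (v·dt/L) = 4.8000·0.1/2.7 = 0.177778
tan δ = Δθ·L/(v·dt) = -0.341854  →  δ = -0.3294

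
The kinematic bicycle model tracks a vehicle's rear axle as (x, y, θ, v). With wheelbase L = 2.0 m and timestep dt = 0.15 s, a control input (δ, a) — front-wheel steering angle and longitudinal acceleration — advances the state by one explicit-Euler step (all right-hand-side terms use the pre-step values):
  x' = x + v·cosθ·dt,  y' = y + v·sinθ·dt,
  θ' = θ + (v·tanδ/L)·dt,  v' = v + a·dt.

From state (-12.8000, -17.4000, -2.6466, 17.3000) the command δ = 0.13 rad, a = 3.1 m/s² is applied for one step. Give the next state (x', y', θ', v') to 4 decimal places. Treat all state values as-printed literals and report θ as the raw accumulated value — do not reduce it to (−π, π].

x' = -12.8000 + 17.3000·cos(-2.6466)·0.15 = -15.0835
y' = -17.4000 + 17.3000·sin(-2.6466)·0.15 = -18.6327
θ' = -2.6466 + (17.3000/2.0)·tan(0.13)·0.15 = -2.4770
v' = 17.3000 + 3.1000·0.15 = 17.7650

(-15.0835, -18.6327, -2.4770, 17.7650)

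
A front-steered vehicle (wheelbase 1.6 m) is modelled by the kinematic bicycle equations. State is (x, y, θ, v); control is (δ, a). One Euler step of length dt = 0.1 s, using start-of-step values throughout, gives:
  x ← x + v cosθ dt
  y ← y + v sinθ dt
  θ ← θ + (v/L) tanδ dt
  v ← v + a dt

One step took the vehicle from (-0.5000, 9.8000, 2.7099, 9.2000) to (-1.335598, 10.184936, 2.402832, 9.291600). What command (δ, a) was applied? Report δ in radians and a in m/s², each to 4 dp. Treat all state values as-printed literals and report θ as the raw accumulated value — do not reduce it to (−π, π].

a = (v'−v)/dt = (0.091600)/0.1 = 0.9160
Δθ = θ'−θ = -0.307068;  (v·dt/L) = 9.2000·0.1/1.6 = 0.575000
tan δ = Δθ·L/(v·dt) = -0.534031  →  δ = -0.4905

δ = -0.4905, a = 0.9160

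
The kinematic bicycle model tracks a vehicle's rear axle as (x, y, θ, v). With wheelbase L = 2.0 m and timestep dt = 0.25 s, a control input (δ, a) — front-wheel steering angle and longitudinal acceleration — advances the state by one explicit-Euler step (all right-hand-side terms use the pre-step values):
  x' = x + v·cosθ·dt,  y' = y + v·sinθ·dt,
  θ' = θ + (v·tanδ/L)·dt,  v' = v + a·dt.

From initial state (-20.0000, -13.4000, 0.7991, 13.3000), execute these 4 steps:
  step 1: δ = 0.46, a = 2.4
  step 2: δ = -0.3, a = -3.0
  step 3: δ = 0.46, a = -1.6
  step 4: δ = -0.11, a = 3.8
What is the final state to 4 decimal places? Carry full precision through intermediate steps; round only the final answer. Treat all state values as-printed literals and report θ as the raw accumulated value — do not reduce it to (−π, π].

(-17.3574, -1.6223, 1.7237, 13.7000)

after step 1 (δ=0.46, a=2.4): (-17.681304, -11.016877, 1.622784, 13.900000)
after step 2 (δ=-0.3, a=-3.0): (-17.861879, -7.546572, 1.085312, 13.150000)
after step 3 (δ=0.46, a=-1.6): (-16.327810, -4.638946, 1.899706, 12.750000)
after step 4 (δ=-0.11, a=3.8): (-17.357408, -1.622311, 1.723683, 13.700000)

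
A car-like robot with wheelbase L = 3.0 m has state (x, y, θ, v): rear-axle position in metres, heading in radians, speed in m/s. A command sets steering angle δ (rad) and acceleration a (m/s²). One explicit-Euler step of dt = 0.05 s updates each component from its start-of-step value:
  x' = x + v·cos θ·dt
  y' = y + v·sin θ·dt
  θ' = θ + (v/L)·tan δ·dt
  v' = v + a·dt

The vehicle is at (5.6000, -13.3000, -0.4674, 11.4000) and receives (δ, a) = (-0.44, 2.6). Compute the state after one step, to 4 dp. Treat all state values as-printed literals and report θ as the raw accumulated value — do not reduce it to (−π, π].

x' = 5.6000 + 11.4000·cos(-0.4674)·0.05 = 6.1089
y' = -13.3000 + 11.4000·sin(-0.4674)·0.05 = -13.5568
θ' = -0.4674 + (11.4000/3.0)·tan(-0.44)·0.05 = -0.5568
v' = 11.4000 + 2.6000·0.05 = 11.5300

(6.1089, -13.5568, -0.5568, 11.5300)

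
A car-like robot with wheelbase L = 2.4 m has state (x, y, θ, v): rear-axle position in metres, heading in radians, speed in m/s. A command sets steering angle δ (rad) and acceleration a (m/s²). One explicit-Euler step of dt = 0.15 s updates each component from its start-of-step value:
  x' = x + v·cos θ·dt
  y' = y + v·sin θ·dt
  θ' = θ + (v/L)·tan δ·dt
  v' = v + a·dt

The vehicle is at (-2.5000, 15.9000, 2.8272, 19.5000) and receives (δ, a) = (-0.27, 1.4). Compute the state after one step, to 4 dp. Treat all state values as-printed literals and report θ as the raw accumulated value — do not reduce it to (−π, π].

(-5.2816, 16.8045, 2.4899, 19.7100)

x' = -2.5000 + 19.5000·cos(2.8272)·0.15 = -5.2816
y' = 15.9000 + 19.5000·sin(2.8272)·0.15 = 16.8045
θ' = 2.8272 + (19.5000/2.4)·tan(-0.27)·0.15 = 2.4899
v' = 19.5000 + 1.4000·0.15 = 19.7100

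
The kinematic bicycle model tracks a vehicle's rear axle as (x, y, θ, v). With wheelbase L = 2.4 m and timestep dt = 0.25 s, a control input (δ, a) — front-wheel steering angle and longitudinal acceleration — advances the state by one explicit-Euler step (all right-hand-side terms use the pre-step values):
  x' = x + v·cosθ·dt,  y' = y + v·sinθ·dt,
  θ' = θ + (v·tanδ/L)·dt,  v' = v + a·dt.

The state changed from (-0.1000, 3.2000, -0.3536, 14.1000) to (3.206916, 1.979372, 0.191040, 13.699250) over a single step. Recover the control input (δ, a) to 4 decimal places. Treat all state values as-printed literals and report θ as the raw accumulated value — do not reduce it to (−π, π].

δ = 0.3551, a = -1.6030

a = (v'−v)/dt = (-0.400750)/0.25 = -1.6030
Δθ = θ'−θ = 0.544640;  (v·dt/L) = 14.1000·0.25/2.4 = 1.468750
tan δ = Δθ·L/(v·dt) = 0.370819  →  δ = 0.3551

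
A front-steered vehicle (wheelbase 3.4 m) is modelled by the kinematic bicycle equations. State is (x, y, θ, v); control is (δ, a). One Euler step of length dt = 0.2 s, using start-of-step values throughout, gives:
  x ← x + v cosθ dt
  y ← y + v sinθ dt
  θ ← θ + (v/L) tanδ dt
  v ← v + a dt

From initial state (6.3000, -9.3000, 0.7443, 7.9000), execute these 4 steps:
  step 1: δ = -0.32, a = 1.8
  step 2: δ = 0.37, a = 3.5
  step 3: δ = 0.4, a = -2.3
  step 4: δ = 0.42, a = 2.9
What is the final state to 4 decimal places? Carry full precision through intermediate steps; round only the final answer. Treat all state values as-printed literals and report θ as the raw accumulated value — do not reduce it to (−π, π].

(11.0264, -4.6194, 1.2249, 9.0800)

after step 1 (δ=-0.32, a=1.8): (7.462188, -8.229618, 0.590301, 8.260000)
after step 2 (δ=0.37, a=3.5): (8.834625, -7.310096, 0.778757, 8.960000)
after step 3 (δ=0.4, a=-2.3): (10.110148, -6.051403, 1.001594, 8.500000)
after step 4 (δ=0.42, a=2.9): (11.026380, -4.619440, 1.224880, 9.080000)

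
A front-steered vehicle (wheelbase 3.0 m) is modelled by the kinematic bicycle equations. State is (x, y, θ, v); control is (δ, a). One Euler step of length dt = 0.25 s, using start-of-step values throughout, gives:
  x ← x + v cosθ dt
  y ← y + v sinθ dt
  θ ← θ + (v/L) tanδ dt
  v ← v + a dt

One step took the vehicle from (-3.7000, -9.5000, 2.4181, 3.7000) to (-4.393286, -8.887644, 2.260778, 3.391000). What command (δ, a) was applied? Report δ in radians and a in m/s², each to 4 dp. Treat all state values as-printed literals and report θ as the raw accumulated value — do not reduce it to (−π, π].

a = (v'−v)/dt = (-0.309000)/0.25 = -1.2360
Δθ = θ'−θ = -0.157322;  (v·dt/L) = 3.7000·0.25/3.0 = 0.308333
tan δ = Δθ·L/(v·dt) = -0.510234  →  δ = -0.4718

δ = -0.4718, a = -1.2360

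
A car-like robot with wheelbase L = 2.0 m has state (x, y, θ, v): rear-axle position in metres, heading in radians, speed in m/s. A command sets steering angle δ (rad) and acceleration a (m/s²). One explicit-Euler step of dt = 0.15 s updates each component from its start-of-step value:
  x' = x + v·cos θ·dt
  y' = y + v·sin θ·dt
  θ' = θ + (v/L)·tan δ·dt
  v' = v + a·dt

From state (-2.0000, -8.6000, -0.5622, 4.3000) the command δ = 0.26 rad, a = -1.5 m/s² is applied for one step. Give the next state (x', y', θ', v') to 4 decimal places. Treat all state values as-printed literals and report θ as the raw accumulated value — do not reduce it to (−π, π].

x' = -2.0000 + 4.3000·cos(-0.5622)·0.15 = -1.4543
y' = -8.6000 + 4.3000·sin(-0.5622)·0.15 = -8.9438
θ' = -0.5622 + (4.3000/2.0)·tan(0.26)·0.15 = -0.4764
v' = 4.3000 − 1.5000·0.15 = 4.0750

(-1.4543, -8.9438, -0.4764, 4.0750)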